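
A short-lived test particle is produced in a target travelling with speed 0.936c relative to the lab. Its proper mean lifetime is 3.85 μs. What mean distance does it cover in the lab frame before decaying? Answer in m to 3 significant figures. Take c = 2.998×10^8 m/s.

d ≈ 3070 m

γ = 1/√(1 − 0.936²) = 2.8409
Dilated lifetime: Δt = γτ₀ = 2.8409 × 3.85 μs = 10.938 μs
d = vΔt = 0.936c × 10.938 μs = 2.8061×10^8 m/s × 1.0938×10^-5 s = 3070 m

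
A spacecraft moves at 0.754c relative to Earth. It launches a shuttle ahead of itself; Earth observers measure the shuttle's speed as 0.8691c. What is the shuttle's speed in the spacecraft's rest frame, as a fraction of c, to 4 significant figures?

Inverse velocity addition: u' = (u − v)/(1 − uv/c²)
= (0.8691 − 0.754)/(1 − 0.8691×0.754) = 0.1151/0.344699 = 0.3339

u' ≈ 0.3339c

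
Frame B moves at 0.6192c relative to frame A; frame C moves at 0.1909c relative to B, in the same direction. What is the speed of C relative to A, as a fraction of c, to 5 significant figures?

Compose boost 2: (0.1909 + 0.6192)/(1 + 0.1909×0.6192) = 0.81010/1.118205 = 0.72446

u ≈ 0.72446c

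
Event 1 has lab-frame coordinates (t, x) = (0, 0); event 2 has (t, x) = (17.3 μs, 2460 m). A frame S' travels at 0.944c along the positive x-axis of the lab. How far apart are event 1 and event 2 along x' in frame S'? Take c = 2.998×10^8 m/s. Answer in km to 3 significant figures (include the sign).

Δx' ≈ -7.38 km

γ = 1/√(1 − 0.944²) = 3.0308
Δx' = γ(Δx − vΔt) = 3.0308 × (2460 m − 0.944×(2.998×10^8 m/s)×17.3×10^-6 s)
= 3.0308 × (-2436.1 m) = -7.38 km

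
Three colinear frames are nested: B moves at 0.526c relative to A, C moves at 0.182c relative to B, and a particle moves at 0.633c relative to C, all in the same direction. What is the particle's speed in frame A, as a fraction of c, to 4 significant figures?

u ≈ 0.9078c

Compose boost 2: (0.182 + 0.526)/(1 + 0.182×0.526) = 0.7080/1.09573 = 0.646143
Compose boost 3: (0.633 + 0.646143)/(1 + 0.633×0.646143) = 1.27914/1.40901 = 0.9078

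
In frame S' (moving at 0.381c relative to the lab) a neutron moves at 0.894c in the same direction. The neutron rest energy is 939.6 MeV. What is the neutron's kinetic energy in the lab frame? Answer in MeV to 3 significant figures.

u_lab = (0.894 + 0.381)/(1 + 0.894×0.381) = 0.951057
γ = 1/√(1 − 0.951057²) = 3.2361
K = (γ − 1)m₀c² = (3.2361 − 1) × 939.6 = 2.2361 × 939.6 = 2100 MeV

K ≈ 2100 MeV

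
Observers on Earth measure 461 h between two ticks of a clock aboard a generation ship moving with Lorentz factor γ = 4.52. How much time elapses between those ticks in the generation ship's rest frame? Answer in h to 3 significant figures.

τ₀ ≈ 102 h

γ = 4.52 (given)
Proper time: τ₀ = Δt/γ = 461/4.52 = 102 h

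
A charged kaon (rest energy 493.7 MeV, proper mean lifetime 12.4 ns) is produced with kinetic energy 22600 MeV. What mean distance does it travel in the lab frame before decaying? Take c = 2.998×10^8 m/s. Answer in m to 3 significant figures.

d ≈ 174 m

γ = 1 + K/(m₀c²) = 1 + 22600/493.7 = 46.777
β = √(1 − 1/γ²) = 0.99977
Dilated lifetime: γτ₀ = 46.777 × 12.4 ns = 580.03 ns
d = βc·γτ₀ = 0.99977 × (2.998×10^8 m/s) × 5.8003×10^-7 s = 174 m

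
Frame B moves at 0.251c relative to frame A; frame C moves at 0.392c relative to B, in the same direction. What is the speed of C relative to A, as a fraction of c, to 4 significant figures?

u ≈ 0.5854c

Compose boost 2: (0.392 + 0.251)/(1 + 0.392×0.251) = 0.6430/1.09839 = 0.5854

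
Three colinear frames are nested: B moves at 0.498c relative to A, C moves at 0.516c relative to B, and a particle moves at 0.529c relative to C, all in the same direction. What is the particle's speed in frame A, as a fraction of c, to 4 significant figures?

Compose boost 2: (0.516 + 0.498)/(1 + 0.516×0.498) = 1.014/1.25697 = 0.806703
Compose boost 3: (0.529 + 0.806703)/(1 + 0.529×0.806703) = 1.33570/1.42675 = 0.9362

u ≈ 0.9362c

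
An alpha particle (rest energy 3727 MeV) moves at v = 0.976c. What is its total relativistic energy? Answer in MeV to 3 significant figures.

γ = 1/√(1 − 0.976²) = 4.5920
E = γm₀c² = 4.5920 × 3727 MeV = 17100 MeV

E ≈ 17100 MeV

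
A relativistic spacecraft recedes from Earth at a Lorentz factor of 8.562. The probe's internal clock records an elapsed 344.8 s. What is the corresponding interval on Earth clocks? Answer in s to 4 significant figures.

γ = 8.562 (given)
Time dilation: Δt = γτ₀ = 8.562 × 344.8 s = 2952 s

Δt ≈ 2952 s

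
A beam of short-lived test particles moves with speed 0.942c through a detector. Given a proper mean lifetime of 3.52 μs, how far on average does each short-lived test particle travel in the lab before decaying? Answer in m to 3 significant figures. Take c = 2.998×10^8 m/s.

d ≈ 2960 m

γ = 1/√(1 − 0.942²) = 2.9796
Dilated lifetime: Δt = γτ₀ = 2.9796 × 3.52 μs = 10.488 μs
d = vΔt = 0.942c × 10.488 μs = 2.8241×10^8 m/s × 1.0488×10^-5 s = 2960 m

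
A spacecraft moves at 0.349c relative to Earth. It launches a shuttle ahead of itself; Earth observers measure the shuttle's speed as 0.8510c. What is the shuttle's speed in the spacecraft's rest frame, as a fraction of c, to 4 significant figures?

u' ≈ 0.7141c

Inverse velocity addition: u' = (u − v)/(1 − uv/c²)
= (0.8510 − 0.349)/(1 − 0.8510×0.349) = 0.5020/0.703001 = 0.7141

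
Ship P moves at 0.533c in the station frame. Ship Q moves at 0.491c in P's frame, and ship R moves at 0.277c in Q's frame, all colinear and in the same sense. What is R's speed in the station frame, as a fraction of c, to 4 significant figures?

Compose boost 2: (0.491 + 0.533)/(1 + 0.491×0.533) = 1.024/1.26170 = 0.811601
Compose boost 3: (0.277 + 0.811601)/(1 + 0.277×0.811601) = 1.08860/1.22481 = 0.8888

u ≈ 0.8888c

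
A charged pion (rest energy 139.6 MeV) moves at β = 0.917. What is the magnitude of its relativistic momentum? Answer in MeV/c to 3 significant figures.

p ≈ 321 MeV/c

γ = 1/√(1 − 0.917²) = 2.5070
p = γβm₀c = 2.5070 × 0.917 × 139.6 MeV/c = 321 MeV/c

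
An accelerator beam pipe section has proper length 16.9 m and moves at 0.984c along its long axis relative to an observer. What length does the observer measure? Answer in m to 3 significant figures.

L ≈ 3.01 m

γ = 1/√(1 − 0.984²) = 5.6127
Length contraction: L = L₀/γ = 16.9/5.6127 = 3.01 m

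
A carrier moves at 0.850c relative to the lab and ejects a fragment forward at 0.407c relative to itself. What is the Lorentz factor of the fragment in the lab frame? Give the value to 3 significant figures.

γ ≈ 2.80

u_lab = (0.407 + 0.850)/(1 + 0.407×0.850) = 1.257/1.34595 = 0.933913
γ = 1/√(1 − 0.933913²) = 2.80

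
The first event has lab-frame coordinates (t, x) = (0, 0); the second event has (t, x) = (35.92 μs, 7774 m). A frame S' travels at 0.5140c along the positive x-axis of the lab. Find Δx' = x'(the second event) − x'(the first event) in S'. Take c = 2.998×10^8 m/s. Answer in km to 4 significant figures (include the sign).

Δx' ≈ 2.610 km

γ = 1/√(1 − 0.5140²) = 1.16579
Δx' = γ(Δx − vΔt) = 1.16579 × (7774 m − 0.5140×(2.998×10^8 m/s)×35.92×10^-6 s)
= 1.16579 × (2238.83 m) = 2.610 km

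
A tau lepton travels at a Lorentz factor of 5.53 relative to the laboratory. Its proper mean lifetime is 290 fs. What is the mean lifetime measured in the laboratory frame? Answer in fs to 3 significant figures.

Δt ≈ 1600 fs

γ = 5.53 (given)
Time dilation: Δt = γτ₀ = 5.53 × 290 fs = 1600 fs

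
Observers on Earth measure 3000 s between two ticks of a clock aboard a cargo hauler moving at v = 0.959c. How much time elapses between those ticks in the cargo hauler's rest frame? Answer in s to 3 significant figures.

τ₀ ≈ 850 s

γ = 1/√(1 − 0.959²) = 3.5285
Proper time: τ₀ = Δt/γ = 3000/3.5285 = 850 s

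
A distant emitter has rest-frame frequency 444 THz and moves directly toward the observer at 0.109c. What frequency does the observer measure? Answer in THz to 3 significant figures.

f_obs ≈ 495 THz

Relativistic Doppler: f_obs = f_src √((1+β)/(1−β))
= 444 × √(1.1090/0.89100) = 444 × 1.1156 = 495 THz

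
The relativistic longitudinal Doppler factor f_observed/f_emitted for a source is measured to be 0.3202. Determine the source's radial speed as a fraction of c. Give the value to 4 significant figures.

f_obs/f_src = √((1−β)/(1+β)) = 0.3202  ⇒  (1−β)/(1+β) = 0.102528
β = |1 − D²|/(1 + D²) = |1 − 0.102528|/(1 + 0.102528) = 0.8140

β ≈ 0.8140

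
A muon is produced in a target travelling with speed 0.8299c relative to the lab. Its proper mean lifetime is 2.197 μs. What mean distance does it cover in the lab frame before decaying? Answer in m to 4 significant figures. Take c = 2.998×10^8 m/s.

γ = 1/√(1 − 0.8299²) = 1.79240
Dilated lifetime: Δt = γτ₀ = 1.79240 × 2.197 μs = 3.93790 μs
d = vΔt = 0.8299c × 3.93790 μs = 2.48804×10^8 m/s × 3.93790×10^-6 s = 979.8 m

d ≈ 979.8 m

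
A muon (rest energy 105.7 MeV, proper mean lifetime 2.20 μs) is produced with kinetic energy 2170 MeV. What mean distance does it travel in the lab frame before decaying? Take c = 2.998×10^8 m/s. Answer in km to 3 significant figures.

γ = 1 + K/(m₀c²) = 1 + 2170/105.7 = 21.530
β = √(1 − 1/γ²) = 0.99892
Dilated lifetime: γτ₀ = 21.530 × 2.20 μs = 47.366 μs
d = βc·γτ₀ = 0.99892 × (2.998×10^8 m/s) × 4.7366×10^-5 s = 14.2 km

d ≈ 14.2 km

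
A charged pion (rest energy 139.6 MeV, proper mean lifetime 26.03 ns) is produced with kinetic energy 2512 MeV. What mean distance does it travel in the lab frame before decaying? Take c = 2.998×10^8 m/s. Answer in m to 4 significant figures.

d ≈ 148.0 m

γ = 1 + K/(m₀c²) = 1 + 2512/139.6 = 18.9943
β = √(1 − 1/γ²) = 0.998613
Dilated lifetime: γτ₀ = 18.9943 × 26.03 ns = 494.421 ns
d = βc·γτ₀ = 0.998613 × (2.998×10^8 m/s) × 4.94421×10^-7 s = 148.0 m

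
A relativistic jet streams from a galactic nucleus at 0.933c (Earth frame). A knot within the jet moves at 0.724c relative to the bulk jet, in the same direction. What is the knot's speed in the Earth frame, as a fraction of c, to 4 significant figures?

Relativistic velocity addition: u = (u' + v)/(1 + u'v/c²)
= (0.724 + 0.933)/(1 + 0.724×0.933) = 1.657/1.67549 = 0.9890

u ≈ 0.9890c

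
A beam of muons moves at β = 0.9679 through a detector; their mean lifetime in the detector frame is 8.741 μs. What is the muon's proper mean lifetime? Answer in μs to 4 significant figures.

τ₀ ≈ 2.197 μs

γ = 1/√(1 − 0.9679²) = 3.97874
Proper time: τ₀ = Δt/γ = 8.741/3.97874 = 2.197 μs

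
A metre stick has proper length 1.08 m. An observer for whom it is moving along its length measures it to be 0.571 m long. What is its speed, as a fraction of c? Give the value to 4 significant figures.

β ≈ 0.8488

γ = L₀/L = 1.08/0.571 = 1.89142
β = √(1 − 1/γ²) = 0.8488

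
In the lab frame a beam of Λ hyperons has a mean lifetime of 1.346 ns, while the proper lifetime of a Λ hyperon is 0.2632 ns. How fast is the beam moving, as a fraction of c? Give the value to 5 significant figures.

γ = Δt/τ₀ = 1.346/0.2632 = 5.113982
β = √(1 − 1/γ²) = √(1 − 1/5.113982²) = 0.98070

β ≈ 0.98070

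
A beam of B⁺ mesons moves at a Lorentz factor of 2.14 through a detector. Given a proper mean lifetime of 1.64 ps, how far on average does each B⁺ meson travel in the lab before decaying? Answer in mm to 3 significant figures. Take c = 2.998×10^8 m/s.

β = √(1 − 1/γ²) = √(1 − 1/2.14²) = 0.88410
Dilated lifetime: Δt = γτ₀ = 2.14 × 1.64 ps = 3.5096 ps
d = vΔt = 0.88410c × 3.5096 ps = 2.6505×10^8 m/s × 3.5096×10^-12 s = 0.930 mm

d ≈ 0.930 mm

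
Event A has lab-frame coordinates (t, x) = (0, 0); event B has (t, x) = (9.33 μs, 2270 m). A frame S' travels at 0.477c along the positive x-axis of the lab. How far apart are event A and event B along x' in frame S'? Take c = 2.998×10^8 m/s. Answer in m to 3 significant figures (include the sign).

Δx' ≈ 1060 m

γ = 1/√(1 − 0.477²) = 1.1378
Δx' = γ(Δx − vΔt) = 1.1378 × (2270 m − 0.477×(2.998×10^8 m/s)×9.33×10^-6 s)
= 1.1378 × (935.77 m) = 1060 m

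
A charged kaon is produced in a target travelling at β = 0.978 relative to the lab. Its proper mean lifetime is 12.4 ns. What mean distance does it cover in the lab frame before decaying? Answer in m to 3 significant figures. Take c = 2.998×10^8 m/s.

γ = 1/√(1 − 0.978²) = 4.7938
Dilated lifetime: Δt = γτ₀ = 4.7938 × 12.4 ns = 59.443 ns
d = vΔt = 0.978c × 59.443 ns = 2.9320×10^8 m/s × 5.9443×10^-8 s = 17.4 m

d ≈ 17.4 m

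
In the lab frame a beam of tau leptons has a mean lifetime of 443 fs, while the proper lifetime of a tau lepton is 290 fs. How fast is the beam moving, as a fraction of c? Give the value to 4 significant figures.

γ = Δt/τ₀ = 443/290 = 1.52759
β = √(1 − 1/γ²) = √(1 − 1/1.52759²) = 0.7560

β ≈ 0.7560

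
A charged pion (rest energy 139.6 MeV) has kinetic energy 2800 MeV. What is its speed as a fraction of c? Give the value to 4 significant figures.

β ≈ 0.9989

γ = 1 + K/(m₀c²) = 1 + 2800/139.6 = 21.0573
β = √(1 − 1/γ²) = 0.9989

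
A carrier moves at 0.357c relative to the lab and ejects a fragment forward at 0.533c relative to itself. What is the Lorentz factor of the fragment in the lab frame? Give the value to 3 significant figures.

γ ≈ 1.51

u_lab = (0.533 + 0.357)/(1 + 0.533×0.357) = 0.8900/1.19028 = 0.747723
γ = 1/√(1 − 0.747723²) = 1.51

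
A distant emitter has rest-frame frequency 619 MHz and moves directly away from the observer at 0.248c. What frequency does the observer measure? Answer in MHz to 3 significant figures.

Relativistic Doppler: f_obs = f_src √((1−β)/(1+β))
= 619 × √(0.75200/1.2480) = 619 × 0.77625 = 480 MHz

f_obs ≈ 480 MHz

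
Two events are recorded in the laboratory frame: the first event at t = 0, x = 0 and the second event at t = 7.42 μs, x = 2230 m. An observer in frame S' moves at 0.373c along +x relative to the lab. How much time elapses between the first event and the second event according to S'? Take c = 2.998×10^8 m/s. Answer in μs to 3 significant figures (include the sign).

Δt' ≈ 5.01 μs

γ = 1/√(1 − 0.373²) = 1.0778
Δt' = γ(Δt − vΔx/c²) = 1.0778 × (7.42 μs − 0.373×2230 m / (2.998×10^8 m/s))
= 1.0778 × (4.6455 μs) = 5.01 μs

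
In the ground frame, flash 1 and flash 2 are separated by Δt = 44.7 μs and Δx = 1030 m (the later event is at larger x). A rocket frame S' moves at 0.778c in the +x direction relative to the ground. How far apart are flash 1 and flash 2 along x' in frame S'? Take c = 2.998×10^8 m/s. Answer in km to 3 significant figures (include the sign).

Δx' ≈ -15.0 km

γ = 1/√(1 − 0.778²) = 1.5917
Δx' = γ(Δx − vΔt) = 1.5917 × (1030 m − 0.778×(2.998×10^8 m/s)×44.7×10^-6 s)
= 1.5917 × (-9396.0 m) = -15.0 km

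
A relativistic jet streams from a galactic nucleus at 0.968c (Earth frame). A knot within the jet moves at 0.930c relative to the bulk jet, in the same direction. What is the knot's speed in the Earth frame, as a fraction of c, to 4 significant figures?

u ≈ 0.9988c

Relativistic velocity addition: u = (u' + v)/(1 + u'v/c²)
= (0.930 + 0.968)/(1 + 0.930×0.968) = 1.898/1.90024 = 0.9988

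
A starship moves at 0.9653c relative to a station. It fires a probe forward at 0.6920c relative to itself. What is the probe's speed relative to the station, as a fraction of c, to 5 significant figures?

Relativistic velocity addition: u = (u' + v)/(1 + u'v/c²)
= (0.6920 + 0.9653)/(1 + 0.6920×0.9653) = 1.6573/1.667988 = 0.99359

u ≈ 0.99359c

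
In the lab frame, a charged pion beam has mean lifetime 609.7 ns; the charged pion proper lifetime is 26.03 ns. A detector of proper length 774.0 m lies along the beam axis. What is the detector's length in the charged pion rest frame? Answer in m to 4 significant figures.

L ≈ 33.04 m

Time dilation ⇒ γ = Δt/τ₀ = 609.7/26.03 = 23.4230
Length contraction: L = L₀/γ = 774.0/23.4230 = 33.04 m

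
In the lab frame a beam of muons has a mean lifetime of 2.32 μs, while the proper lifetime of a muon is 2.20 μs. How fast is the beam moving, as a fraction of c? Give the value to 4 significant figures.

γ = Δt/τ₀ = 2.32/2.20 = 1.05455
β = √(1 − 1/γ²) = √(1 − 1/1.05455²) = 0.3174

β ≈ 0.3174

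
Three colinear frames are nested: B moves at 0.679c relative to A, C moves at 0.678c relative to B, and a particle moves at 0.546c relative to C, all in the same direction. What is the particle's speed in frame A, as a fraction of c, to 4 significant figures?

u ≈ 0.9787c

Compose boost 2: (0.678 + 0.679)/(1 + 0.678×0.679) = 1.357/1.46036 = 0.929222
Compose boost 3: (0.546 + 0.929222)/(1 + 0.546×0.929222) = 1.47522/1.50736 = 0.9787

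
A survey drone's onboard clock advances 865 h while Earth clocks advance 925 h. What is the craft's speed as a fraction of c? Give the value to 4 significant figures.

γ = Δt/τ₀ = 925/865 = 1.06936
β = √(1 − 1/γ²) = √(1 − 1/1.06936²) = 0.3543

β ≈ 0.3543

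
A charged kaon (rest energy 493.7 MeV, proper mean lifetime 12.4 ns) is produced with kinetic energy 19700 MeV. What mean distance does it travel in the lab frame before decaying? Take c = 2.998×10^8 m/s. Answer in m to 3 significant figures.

d ≈ 152 m

γ = 1 + K/(m₀c²) = 1 + 19700/493.7 = 40.903
β = √(1 − 1/γ²) = 0.99970
Dilated lifetime: γτ₀ = 40.903 × 12.4 ns = 507.19 ns
d = βc·γτ₀ = 0.99970 × (2.998×10^8 m/s) × 5.0719×10^-7 s = 152 m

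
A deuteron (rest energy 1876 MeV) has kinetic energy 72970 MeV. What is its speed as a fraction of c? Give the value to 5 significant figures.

γ = 1 + K/(m₀c²) = 1 + 72970/1876 = 39.89659
β = √(1 − 1/γ²) = 0.99969

β ≈ 0.99969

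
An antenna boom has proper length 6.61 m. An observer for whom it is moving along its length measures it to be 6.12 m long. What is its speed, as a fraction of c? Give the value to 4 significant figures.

β ≈ 0.3778

γ = L₀/L = 6.61/6.12 = 1.08007
β = √(1 − 1/γ²) = 0.3778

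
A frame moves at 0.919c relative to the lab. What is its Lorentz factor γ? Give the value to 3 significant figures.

γ ≈ 2.54

γ = 1/√(1 − β²) = 1/√(1 − 0.919²) = 1/√(0.15544) = 2.54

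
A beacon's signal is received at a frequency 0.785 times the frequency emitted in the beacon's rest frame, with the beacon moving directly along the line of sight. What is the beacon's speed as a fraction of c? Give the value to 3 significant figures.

β ≈ 0.237

f_obs/f_src = √((1−β)/(1+β)) = 0.785  ⇒  (1−β)/(1+β) = 0.61623
β = |1 − D²|/(1 + D²) = |1 − 0.61623|/(1 + 0.61623) = 0.237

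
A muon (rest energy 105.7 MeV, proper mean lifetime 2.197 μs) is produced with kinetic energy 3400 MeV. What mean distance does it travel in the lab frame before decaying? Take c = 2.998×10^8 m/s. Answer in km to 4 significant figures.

d ≈ 21.84 km

γ = 1 + K/(m₀c²) = 1 + 3400/105.7 = 33.1665
β = √(1 − 1/γ²) = 0.999545
Dilated lifetime: γτ₀ = 33.1665 × 2.197 μs = 72.8668 μs
d = βc·γτ₀ = 0.999545 × (2.998×10^8 m/s) × 7.28668×10^-5 s = 21.84 km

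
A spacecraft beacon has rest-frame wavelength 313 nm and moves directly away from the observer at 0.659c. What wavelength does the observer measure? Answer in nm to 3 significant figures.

λ_obs ≈ 690 nm

Relativistic Doppler: λ_obs = λ_src √((1+β)/(1−β))
= 313 × √(1.6590/0.34100) = 313 × 2.2057 = 690 nm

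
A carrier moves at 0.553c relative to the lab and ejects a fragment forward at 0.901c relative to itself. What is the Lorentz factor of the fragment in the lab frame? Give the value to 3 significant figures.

γ ≈ 4.15

u_lab = (0.901 + 0.553)/(1 + 0.901×0.553) = 1.454/1.49825 = 0.970464
γ = 1/√(1 − 0.970464²) = 4.15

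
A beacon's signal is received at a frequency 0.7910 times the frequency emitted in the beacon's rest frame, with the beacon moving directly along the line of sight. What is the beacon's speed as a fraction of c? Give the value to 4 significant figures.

β ≈ 0.2303

f_obs/f_src = √((1−β)/(1+β)) = 0.7910  ⇒  (1−β)/(1+β) = 0.625681
β = |1 − D²|/(1 + D²) = |1 − 0.625681|/(1 + 0.625681) = 0.2303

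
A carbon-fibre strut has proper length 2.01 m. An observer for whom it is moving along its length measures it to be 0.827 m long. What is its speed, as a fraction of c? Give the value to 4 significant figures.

γ = L₀/L = 2.01/0.827 = 2.43047
β = √(1 − 1/γ²) = 0.9114

β ≈ 0.9114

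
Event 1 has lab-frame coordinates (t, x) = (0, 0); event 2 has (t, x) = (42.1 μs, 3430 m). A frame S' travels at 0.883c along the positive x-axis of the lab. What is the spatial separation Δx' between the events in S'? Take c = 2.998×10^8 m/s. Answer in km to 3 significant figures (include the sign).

γ = 1/√(1 − 0.883²) = 2.1305
Δx' = γ(Δx − vΔt) = 2.1305 × (3430 m − 0.883×(2.998×10^8 m/s)×42.1×10^-6 s)
= 2.1305 × (-7714.9 m) = -16.4 km

Δx' ≈ -16.4 km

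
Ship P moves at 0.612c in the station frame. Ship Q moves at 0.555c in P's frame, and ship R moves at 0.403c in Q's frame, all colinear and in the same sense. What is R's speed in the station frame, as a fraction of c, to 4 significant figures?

Compose boost 2: (0.555 + 0.612)/(1 + 0.555×0.612) = 1.167/1.33966 = 0.871117
Compose boost 3: (0.403 + 0.871117)/(1 + 0.403×0.871117) = 1.27412/1.35106 = 0.9430

u ≈ 0.9430c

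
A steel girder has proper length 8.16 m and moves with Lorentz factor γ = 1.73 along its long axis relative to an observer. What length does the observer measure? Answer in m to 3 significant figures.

γ = 1.73 (given)
Length contraction: L = L₀/γ = 8.16/1.73 = 4.72 m

L ≈ 4.72 m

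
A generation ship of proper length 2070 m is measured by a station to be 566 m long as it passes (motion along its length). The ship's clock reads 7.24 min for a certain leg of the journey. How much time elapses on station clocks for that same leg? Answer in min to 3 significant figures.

Length contraction ⇒ γ = L₀/L = 2070/566 = 3.6572
Time dilation: Δt = γτ₀ = 3.6572 × 7.24 min = 26.5 min

Δt ≈ 26.5 min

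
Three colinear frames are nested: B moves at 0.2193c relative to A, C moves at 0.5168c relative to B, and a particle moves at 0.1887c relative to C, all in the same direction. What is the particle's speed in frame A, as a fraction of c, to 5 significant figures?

Compose boost 2: (0.5168 + 0.2193)/(1 + 0.5168×0.2193) = 0.73610/1.113334 = 0.6611671
Compose boost 3: (0.1887 + 0.6611671)/(1 + 0.1887×0.6611671) = 0.8498671/1.124762 = 0.75560

u ≈ 0.75560c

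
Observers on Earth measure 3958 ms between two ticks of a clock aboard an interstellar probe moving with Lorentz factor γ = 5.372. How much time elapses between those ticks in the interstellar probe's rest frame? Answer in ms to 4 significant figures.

γ = 5.372 (given)
Proper time: τ₀ = Δt/γ = 3958/5.372 = 736.8 ms

τ₀ ≈ 736.8 ms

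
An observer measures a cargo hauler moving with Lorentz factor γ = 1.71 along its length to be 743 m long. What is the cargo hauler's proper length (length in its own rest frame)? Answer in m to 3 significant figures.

L₀ ≈ 1270 m

γ = 1.71 (given)
L₀ = γL = 1.71 × 743 = 1270 m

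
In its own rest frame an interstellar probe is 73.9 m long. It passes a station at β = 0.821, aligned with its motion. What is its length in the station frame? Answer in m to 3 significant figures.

L ≈ 42.2 m

γ = 1/√(1 − 0.821²) = 1.7515
Length contraction: L = L₀/γ = 73.9/1.7515 = 42.2 m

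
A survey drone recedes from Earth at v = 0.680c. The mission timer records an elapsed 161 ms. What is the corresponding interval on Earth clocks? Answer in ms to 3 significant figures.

Δt ≈ 220 ms

γ = 1/√(1 − 0.680²) = 1.3639
Time dilation: Δt = γτ₀ = 1.3639 × 161 ms = 220 ms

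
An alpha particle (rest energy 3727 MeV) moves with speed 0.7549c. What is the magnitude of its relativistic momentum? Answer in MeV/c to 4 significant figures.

p ≈ 4290 MeV/c

γ = 1/√(1 − 0.7549²) = 1.52476
p = γβm₀c = 1.52476 × 0.7549 × 3727 MeV/c = 4290 MeV/c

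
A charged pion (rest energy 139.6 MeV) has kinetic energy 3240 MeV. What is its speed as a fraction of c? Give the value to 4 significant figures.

β ≈ 0.9991

γ = 1 + K/(m₀c²) = 1 + 3240/139.6 = 24.2092
β = √(1 − 1/γ²) = 0.9991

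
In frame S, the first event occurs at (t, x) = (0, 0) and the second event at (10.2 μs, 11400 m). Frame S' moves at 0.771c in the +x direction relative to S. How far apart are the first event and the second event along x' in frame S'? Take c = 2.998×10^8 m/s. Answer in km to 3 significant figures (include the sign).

Δx' ≈ 14.2 km

γ = 1/√(1 − 0.771²) = 1.5703
Δx' = γ(Δx − vΔt) = 1.5703 × (11400 m − 0.771×(2.998×10^8 m/s)×10.2×10^-6 s)
= 1.5703 × (9042.3 m) = 14.2 km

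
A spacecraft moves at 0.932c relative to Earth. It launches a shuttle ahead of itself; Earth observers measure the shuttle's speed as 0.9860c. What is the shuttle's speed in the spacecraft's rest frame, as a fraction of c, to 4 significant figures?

Inverse velocity addition: u' = (u − v)/(1 − uv/c²)
= (0.9860 − 0.932)/(1 − 0.9860×0.932) = 0.05400/0.0810480 = 0.6663

u' ≈ 0.6663c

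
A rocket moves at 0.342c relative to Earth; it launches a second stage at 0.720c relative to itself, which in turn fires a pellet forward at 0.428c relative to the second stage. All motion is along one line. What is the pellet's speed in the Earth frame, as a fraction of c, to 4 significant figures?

u ≈ 0.9380c

Compose boost 2: (0.720 + 0.342)/(1 + 0.720×0.342) = 1.062/1.24624 = 0.852163
Compose boost 3: (0.428 + 0.852163)/(1 + 0.428×0.852163) = 1.28016/1.36473 = 0.9380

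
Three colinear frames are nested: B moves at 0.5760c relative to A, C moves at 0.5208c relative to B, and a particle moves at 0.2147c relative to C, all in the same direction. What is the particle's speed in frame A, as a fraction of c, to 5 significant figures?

Compose boost 2: (0.5208 + 0.5760)/(1 + 0.5208×0.5760) = 1.0968/1.299981 = 0.8437048
Compose boost 3: (0.2147 + 0.8437048)/(1 + 0.2147×0.8437048) = 1.058405/1.181143 = 0.89608

u ≈ 0.89608c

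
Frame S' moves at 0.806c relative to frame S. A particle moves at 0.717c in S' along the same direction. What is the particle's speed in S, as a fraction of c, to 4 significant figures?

u ≈ 0.9652c

Relativistic velocity addition: u = (u' + v)/(1 + u'v/c²)
= (0.717 + 0.806)/(1 + 0.717×0.806) = 1.523/1.57790 = 0.9652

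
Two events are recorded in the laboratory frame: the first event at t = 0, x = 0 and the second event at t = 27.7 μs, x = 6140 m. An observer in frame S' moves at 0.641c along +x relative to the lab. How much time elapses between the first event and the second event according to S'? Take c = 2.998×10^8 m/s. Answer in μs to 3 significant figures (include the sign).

Δt' ≈ 19.0 μs

γ = 1/√(1 − 0.641²) = 1.3029
Δt' = γ(Δt − vΔx/c²) = 1.3029 × (27.7 μs − 0.641×6140 m / (2.998×10^8 m/s))
= 1.3029 × (14.572 μs) = 19.0 μs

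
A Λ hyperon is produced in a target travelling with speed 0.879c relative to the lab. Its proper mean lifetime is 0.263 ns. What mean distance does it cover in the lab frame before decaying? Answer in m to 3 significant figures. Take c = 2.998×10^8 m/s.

d ≈ 0.145 m

γ = 1/√(1 − 0.879²) = 2.0972
Dilated lifetime: Δt = γτ₀ = 2.0972 × 0.263 ns = 0.55157 ns
d = vΔt = 0.879c × 0.55157 ns = 2.6352×10^8 m/s × 5.5157×10^-10 s = 0.145 m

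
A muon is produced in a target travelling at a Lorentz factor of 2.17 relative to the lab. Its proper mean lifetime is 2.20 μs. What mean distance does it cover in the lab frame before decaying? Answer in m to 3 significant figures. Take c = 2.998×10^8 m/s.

β = √(1 − 1/γ²) = √(1 − 1/2.17²) = 0.88749
Dilated lifetime: Δt = γτ₀ = 2.17 × 2.20 μs = 4.7740 μs
d = vΔt = 0.88749c × 4.7740 μs = 2.6607×10^8 m/s × 4.7740×10^-6 s = 1270 m

d ≈ 1270 m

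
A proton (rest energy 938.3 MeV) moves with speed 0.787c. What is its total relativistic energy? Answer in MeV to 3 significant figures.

γ = 1/√(1 − 0.787²) = 1.6209
E = γm₀c² = 1.6209 × 938.3 MeV = 1520 MeV

E ≈ 1520 MeV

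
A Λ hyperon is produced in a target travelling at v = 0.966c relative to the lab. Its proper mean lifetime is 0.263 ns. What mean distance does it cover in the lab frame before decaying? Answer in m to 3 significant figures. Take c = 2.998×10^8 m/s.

γ = 1/√(1 − 0.966²) = 3.8678
Dilated lifetime: Δt = γτ₀ = 3.8678 × 0.263 ns = 1.0172 ns
d = vΔt = 0.966c × 1.0172 ns = 2.8961×10^8 m/s × 1.0172×10^-9 s = 0.295 m

d ≈ 0.295 m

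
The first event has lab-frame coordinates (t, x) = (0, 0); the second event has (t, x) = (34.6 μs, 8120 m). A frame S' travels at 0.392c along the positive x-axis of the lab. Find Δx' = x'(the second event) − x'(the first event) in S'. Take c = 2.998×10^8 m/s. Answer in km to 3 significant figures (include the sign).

γ = 1/√(1 − 0.392²) = 1.0870
Δx' = γ(Δx − vΔt) = 1.0870 × (8120 m − 0.392×(2.998×10^8 m/s)×34.6×10^-6 s)
= 1.0870 × (4053.8 m) = 4.41 km

Δx' ≈ 4.41 km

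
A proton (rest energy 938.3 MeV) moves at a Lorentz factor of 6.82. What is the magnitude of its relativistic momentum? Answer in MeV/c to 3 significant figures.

β = √(1 − 1/γ²) = √(1 − 1/6.82²) = 0.98919
p = γβm₀c = 6.82 × 0.98919 × 938.3 MeV/c = 6330 MeV/c

p ≈ 6330 MeV/c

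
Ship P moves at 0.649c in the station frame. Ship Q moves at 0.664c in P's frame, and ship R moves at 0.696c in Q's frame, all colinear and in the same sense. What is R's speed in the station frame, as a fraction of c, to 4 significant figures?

Compose boost 2: (0.664 + 0.649)/(1 + 0.664×0.649) = 1.313/1.43094 = 0.917581
Compose boost 3: (0.696 + 0.917581)/(1 + 0.696×0.917581) = 1.61358/1.63864 = 0.9847

u ≈ 0.9847c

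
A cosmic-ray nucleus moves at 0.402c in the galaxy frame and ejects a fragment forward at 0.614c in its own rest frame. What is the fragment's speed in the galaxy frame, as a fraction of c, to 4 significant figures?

u ≈ 0.8149c

Compose boost 2: (0.614 + 0.402)/(1 + 0.614×0.402) = 1.016/1.24683 = 0.8149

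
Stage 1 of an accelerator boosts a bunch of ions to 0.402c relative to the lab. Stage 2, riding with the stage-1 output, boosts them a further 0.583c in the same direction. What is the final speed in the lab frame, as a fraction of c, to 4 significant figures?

u ≈ 0.7980c

Compose boost 2: (0.583 + 0.402)/(1 + 0.583×0.402) = 0.9850/1.23437 = 0.7980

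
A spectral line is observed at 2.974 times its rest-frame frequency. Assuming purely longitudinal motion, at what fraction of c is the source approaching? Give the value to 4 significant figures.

β ≈ 0.7968

f_obs/f_src = √((1+β)/(1−β)) = 2.974  ⇒  (1+β)/(1−β) = 8.84468
β = |1 − D²|/(1 + D²) = |1 − 8.84468|/(1 + 8.84468) = 0.7968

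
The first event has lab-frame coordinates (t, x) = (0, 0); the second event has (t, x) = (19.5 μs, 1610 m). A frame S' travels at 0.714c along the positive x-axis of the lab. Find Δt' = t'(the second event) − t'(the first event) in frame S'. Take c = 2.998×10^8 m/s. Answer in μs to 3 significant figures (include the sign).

Δt' ≈ 22.4 μs

γ = 1/√(1 − 0.714²) = 1.4283
Δt' = γ(Δt − vΔx/c²) = 1.4283 × (19.5 μs − 0.714×1610 m / (2.998×10^8 m/s))
= 1.4283 × (15.666 μs) = 22.4 μs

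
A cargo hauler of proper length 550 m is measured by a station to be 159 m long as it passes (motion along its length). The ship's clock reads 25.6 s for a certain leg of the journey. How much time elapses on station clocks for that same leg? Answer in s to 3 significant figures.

Δt ≈ 88.6 s

Length contraction ⇒ γ = L₀/L = 550/159 = 3.4591
Time dilation: Δt = γτ₀ = 3.4591 × 25.6 s = 88.6 s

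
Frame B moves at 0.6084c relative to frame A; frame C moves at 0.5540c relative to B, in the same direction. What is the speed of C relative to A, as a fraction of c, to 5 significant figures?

Compose boost 2: (0.5540 + 0.6084)/(1 + 0.5540×0.6084) = 1.1624/1.337054 = 0.86937

u ≈ 0.86937c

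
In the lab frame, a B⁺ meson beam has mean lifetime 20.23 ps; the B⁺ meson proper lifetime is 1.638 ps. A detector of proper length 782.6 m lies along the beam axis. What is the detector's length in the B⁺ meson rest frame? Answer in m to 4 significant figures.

L ≈ 63.37 m

Time dilation ⇒ γ = Δt/τ₀ = 20.23/1.638 = 12.3504
Length contraction: L = L₀/γ = 782.6/12.3504 = 63.37 m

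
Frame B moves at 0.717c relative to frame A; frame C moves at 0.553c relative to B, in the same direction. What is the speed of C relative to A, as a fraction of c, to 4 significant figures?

Compose boost 2: (0.553 + 0.717)/(1 + 0.553×0.717) = 1.270/1.39650 = 0.9094

u ≈ 0.9094c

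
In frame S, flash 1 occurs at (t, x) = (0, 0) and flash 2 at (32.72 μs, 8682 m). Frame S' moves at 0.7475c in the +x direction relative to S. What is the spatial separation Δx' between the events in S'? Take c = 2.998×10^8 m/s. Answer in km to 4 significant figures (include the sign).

Δx' ≈ 2.031 km

γ = 1/√(1 − 0.7475²) = 1.50543
Δx' = γ(Δx − vΔt) = 1.50543 × (8682 m − 0.7475×(2.998×10^8 m/s)×32.72×10^-6 s)
= 1.50543 × (1349.43 m) = 2.031 km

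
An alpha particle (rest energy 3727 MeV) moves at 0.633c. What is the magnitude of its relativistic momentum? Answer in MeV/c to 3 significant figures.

γ = 1/√(1 − 0.633²) = 1.2917
p = γβm₀c = 1.2917 × 0.633 × 3727 MeV/c = 3050 MeV/c

p ≈ 3050 MeV/c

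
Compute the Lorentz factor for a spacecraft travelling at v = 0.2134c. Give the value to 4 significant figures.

γ = 1/√(1 − β²) = 1/√(1 − 0.2134²) = 1/√(0.954460) = 1.024

γ ≈ 1.024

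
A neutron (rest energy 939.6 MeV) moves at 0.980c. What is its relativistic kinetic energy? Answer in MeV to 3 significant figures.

γ = 1/√(1 − 0.980²) = 5.0252
K = (γ − 1)m₀c² = (5.0252 − 1) × 939.6 MeV = 4.0252 × 939.6 MeV = 3780 MeV

K ≈ 3780 MeV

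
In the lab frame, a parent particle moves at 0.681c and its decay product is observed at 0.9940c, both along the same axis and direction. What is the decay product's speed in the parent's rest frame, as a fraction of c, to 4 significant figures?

Inverse velocity addition: u' = (u − v)/(1 − uv/c²)
= (0.9940 − 0.681)/(1 − 0.9940×0.681) = 0.3130/0.323086 = 0.9688

u' ≈ 0.9688c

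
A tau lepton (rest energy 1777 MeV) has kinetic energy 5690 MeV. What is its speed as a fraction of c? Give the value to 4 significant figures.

β ≈ 0.9713

γ = 1 + K/(m₀c²) = 1 + 5690/1777 = 4.20203
β = √(1 − 1/γ²) = 0.9713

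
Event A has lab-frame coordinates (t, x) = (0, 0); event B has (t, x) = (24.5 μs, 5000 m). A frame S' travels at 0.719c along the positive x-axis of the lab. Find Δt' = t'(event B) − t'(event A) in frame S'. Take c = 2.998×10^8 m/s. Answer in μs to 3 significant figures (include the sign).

Δt' ≈ 18.0 μs

γ = 1/√(1 − 0.719²) = 1.4388
Δt' = γ(Δt − vΔx/c²) = 1.4388 × (24.5 μs − 0.719×5000 m / (2.998×10^8 m/s))
= 1.4388 × (12.509 μs) = 18.0 μs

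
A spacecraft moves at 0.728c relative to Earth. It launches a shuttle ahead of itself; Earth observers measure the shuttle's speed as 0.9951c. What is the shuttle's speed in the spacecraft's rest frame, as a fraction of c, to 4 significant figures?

Inverse velocity addition: u' = (u − v)/(1 − uv/c²)
= (0.9951 − 0.728)/(1 − 0.9951×0.728) = 0.2671/0.275567 = 0.9693

u' ≈ 0.9693c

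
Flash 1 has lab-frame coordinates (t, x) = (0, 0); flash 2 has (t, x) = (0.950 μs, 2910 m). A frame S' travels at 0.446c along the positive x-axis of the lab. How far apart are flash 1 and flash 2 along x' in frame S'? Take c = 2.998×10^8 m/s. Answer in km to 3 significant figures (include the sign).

Δx' ≈ 3.11 km

γ = 1/√(1 − 0.446²) = 1.1173
Δx' = γ(Δx − vΔt) = 1.1173 × (2910 m − 0.446×(2.998×10^8 m/s)×0.950×10^-6 s)
= 1.1173 × (2783.0 m) = 3.11 km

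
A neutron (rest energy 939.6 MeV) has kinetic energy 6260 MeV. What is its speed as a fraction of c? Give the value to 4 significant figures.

γ = 1 + K/(m₀c²) = 1 + 6260/939.6 = 7.66241
β = √(1 − 1/γ²) = 0.9914

β ≈ 0.9914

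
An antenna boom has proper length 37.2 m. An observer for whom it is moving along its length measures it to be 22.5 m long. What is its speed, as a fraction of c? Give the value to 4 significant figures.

γ = L₀/L = 37.2/22.5 = 1.65333
β = √(1 − 1/γ²) = 0.7963

β ≈ 0.7963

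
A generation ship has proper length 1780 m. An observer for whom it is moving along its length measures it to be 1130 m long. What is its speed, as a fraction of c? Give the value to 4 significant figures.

γ = L₀/L = 1780/1130 = 1.57522
β = √(1 − 1/γ²) = 0.7727

β ≈ 0.7727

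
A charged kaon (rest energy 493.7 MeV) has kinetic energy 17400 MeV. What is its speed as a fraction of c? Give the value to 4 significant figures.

γ = 1 + K/(m₀c²) = 1 + 17400/493.7 = 36.2441
β = √(1 − 1/γ²) = 0.9996

β ≈ 0.9996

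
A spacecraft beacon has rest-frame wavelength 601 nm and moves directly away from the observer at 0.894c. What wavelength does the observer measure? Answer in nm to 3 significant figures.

Relativistic Doppler: λ_obs = λ_src √((1+β)/(1−β))
= 601 × √(1.8940/0.10600) = 601 × 4.2270 = 2540 nm

λ_obs ≈ 2540 nm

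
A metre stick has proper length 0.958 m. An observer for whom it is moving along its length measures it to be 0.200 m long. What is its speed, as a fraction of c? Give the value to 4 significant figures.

β ≈ 0.9780

γ = L₀/L = 0.958/0.200 = 4.79000
β = √(1 − 1/γ²) = 0.9780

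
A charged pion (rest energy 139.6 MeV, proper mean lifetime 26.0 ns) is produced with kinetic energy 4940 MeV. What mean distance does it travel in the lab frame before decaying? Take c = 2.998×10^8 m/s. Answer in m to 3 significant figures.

d ≈ 284 m

γ = 1 + K/(m₀c²) = 1 + 4940/139.6 = 36.387
β = √(1 − 1/γ²) = 0.99962
Dilated lifetime: γτ₀ = 36.387 × 26.0 ns = 946.06 ns
d = βc·γτ₀ = 0.99962 × (2.998×10^8 m/s) × 9.4606×10^-7 s = 284 m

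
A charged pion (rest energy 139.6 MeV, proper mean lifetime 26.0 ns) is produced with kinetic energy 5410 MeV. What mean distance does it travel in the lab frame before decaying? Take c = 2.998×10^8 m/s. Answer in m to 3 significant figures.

γ = 1 + K/(m₀c²) = 1 + 5410/139.6 = 39.754
β = √(1 − 1/γ²) = 0.99968
Dilated lifetime: γτ₀ = 39.754 × 26.0 ns = 1033.6 ns
d = βc·γτ₀ = 0.99968 × (2.998×10^8 m/s) × 1.0336×10^-6 s = 310 m

d ≈ 310 m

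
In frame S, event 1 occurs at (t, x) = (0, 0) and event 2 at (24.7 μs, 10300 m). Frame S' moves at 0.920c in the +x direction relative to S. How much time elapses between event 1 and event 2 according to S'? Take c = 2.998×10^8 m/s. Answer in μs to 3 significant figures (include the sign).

Δt' ≈ -17.6 μs

γ = 1/√(1 − 0.920²) = 2.5516
Δt' = γ(Δt − vΔx/c²) = 2.5516 × (24.7 μs − 0.920×10300 m / (2.998×10^8 m/s))
= 2.5516 × (-6.9077 μs) = -17.6 μs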